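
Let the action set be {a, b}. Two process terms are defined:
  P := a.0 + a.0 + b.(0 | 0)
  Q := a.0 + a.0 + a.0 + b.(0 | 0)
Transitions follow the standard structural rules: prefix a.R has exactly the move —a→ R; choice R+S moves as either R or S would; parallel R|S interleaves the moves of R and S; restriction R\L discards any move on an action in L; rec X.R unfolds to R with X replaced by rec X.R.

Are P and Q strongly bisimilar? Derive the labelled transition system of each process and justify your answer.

bisimilar

P's transition system — 3 states:
  u0 = a.0 + a.0 + b.(0 | 0) :: ··a··> u1, ··b··> u2
  u1 = 0 :: stopped
  u2 = 0 | 0 :: stopped
Q's transition system — 3 states:
  v0 = a.0 + a.0 + a.0 + b.(0 | 0) :: ··a··> v1, ··b··> v2
  v1 = 0 :: stopped
  v2 = 0 | 0 :: stopped
Bisimilarity quotient blocks:
  B0 = {u0, v0}
  B1 = {u1, u2, v1, v2}
u0 ∈ B0, v0 ∈ B0 → same block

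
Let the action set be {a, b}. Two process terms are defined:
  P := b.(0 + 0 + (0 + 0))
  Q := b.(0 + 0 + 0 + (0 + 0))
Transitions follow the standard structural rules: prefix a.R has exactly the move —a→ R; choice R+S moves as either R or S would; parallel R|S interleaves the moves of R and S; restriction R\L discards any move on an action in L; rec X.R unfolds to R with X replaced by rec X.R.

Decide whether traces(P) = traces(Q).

P's transition system — 2 states:
  m0 = b.(0 + 0 + (0 + 0)) | --b--▸ m1
  m1 = 0 + 0 + (0 + 0) | ·
Q's transition system — 2 states:
  n0 = b.(0 + 0 + 0 + (0 + 0)) | --b--▸ n1
  n1 = 0 + 0 + 0 + (0 + 0) | ·
Partition-refinement fixed point:
  B0 = {m0, n0}
  B1 = {m1, n1}
m0 ∈ B0, n0 ∈ B0 → same block
Bisimilar ⇒ trace-equivalent.

YES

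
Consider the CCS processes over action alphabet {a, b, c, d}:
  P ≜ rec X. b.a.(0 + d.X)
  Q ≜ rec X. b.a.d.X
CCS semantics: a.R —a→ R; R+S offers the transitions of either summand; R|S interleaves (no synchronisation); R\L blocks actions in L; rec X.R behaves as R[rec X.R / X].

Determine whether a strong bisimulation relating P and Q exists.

LTS(P): 3 reachable states
  s0 = rec X. b.a.(0 + d.X) ⊢ ··b··> s1
  s1 = a.(0 + d.(rec X. b.a.(0 + d.X))) ⊢ ··a··> s2
  s2 = 0 + d.(rec X. b.a.(0 + d.X)) ⊢ ··d··> s0
LTS(Q): 3 reachable states
  t0 = rec X. b.a.d.X ⊢ ··b··> t1
  t1 = a.d.(rec X. b.a.d.X) ⊢ ··a··> t2
  t2 = d.(rec X. b.a.d.X) ⊢ ··d··> t0
Partition-refinement fixed point:
  B0 = {s0, t0}
  B1 = {s1, t1}
  B2 = {s2, t2}
s0 ∈ B0, t0 ∈ B0 → same block

bisimilar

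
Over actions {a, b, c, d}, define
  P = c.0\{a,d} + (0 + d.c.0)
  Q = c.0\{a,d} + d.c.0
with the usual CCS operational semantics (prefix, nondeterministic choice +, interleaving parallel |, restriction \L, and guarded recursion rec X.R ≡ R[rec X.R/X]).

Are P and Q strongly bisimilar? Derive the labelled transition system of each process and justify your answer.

Reachable graph of P (4 states):
  m0 = c.0\{a,d} + (0 + d.c.0) → =c=> m1, =d=> m2
  m1 = 0\{a,d} → (no moves)
  m2 = c.0 → =c=> m3
  m3 = 0 → (no moves)
Reachable graph of Q (4 states):
  n0 = c.0\{a,d} + d.c.0 → =c=> n1, =d=> n2
  n1 = 0\{a,d} → (no moves)
  n2 = c.0 → =c=> n3
  n3 = 0 → (no moves)
Coarsest stable partition (strong bisimilarity classes):
  B0 = {m0, n0}
  B1 = {m2, n2}
  B2 = {m1, m3, n1, n3}
m0 ∈ B0, n0 ∈ B0 → same block

YES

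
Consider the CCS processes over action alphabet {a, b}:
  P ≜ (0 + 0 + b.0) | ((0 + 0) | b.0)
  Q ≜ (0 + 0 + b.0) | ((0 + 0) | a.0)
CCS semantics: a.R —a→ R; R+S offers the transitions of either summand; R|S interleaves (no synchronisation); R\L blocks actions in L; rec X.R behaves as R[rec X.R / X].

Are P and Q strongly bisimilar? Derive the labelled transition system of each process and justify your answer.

LTS(P): 4 reachable states
  s0 = (0 + 0 + b.0) | ((0 + 0) | b.0) → -b-> s1, -b-> s2
  s1 = (0 + 0 + b.0) | ((0 + 0) | 0) → -b-> s3
  s2 = 0 | ((0 + 0) | b.0) → -b-> s3
  s3 = 0 | ((0 + 0) | 0) → (no moves)
LTS(Q): 4 reachable states
  t0 = (0 + 0 + b.0) | ((0 + 0) | a.0) → -a-> t1, -b-> t2
  t1 = (0 + 0 + b.0) | ((0 + 0) | 0) → -b-> t3
  t2 = 0 | ((0 + 0) | a.0) → -a-> t3
  t3 = 0 | ((0 + 0) | 0) → (no moves)
Bisimilarity quotient blocks:
  B0 = {s0}
  B1 = {s1, s2, t1}
  B2 = {s3, t3}
  B3 = {t0}
  B4 = {t2}
s0 ∈ B0, t0 ∈ B3 → different blocks

NO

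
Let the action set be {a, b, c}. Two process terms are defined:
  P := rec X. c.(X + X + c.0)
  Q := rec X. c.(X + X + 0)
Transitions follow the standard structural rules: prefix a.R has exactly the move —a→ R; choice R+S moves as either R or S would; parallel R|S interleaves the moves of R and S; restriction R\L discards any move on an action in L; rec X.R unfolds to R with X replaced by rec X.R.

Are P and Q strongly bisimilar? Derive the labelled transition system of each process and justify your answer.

P's transition system — 3 states:
  m0 = rec X. c.(X + X + c.0) :: —c→ m1
  m1 = (rec X. c.(X + X + c.0)) + (rec X. c.(X + X + c.0)) + c.0 :: —c→ m1, —c→ m2
  m2 = 0 :: ·
Q's transition system — 2 states:
  n0 = rec X. c.(X + X + 0) :: —c→ n1
  n1 = (rec X. c.(X + X + 0)) + (rec X. c.(X + X + 0)) + 0 :: —c→ n1
Partition-refinement fixed point:
  B0 = {m0}
  B1 = {m1}
  B2 = {m2}
  B3 = {n0, n1}
m0 ∈ B0, n0 ∈ B3 → different blocks

NO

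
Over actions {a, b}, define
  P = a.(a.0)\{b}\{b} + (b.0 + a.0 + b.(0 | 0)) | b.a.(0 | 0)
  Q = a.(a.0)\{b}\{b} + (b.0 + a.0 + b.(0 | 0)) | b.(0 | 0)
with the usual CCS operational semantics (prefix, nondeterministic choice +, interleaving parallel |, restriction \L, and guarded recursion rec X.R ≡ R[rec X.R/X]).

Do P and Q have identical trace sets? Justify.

NO — witness ⟨aba⟩

P's transition system — 11 states:
  p0 = a.(a.0)\{b}\{b} + (b.0 + a.0 + b.(0 | 0)) | b.a.(0 | 0) has moves —a→ p1, —a→ p2, —b→ p2, —b→ p3, —b→ p4
  p1 = (a.0)\{b}\{b} has moves —a→ p5
  p2 = 0 | b.a.(0 | 0) has moves —b→ p6
  p3 = (b.0 + a.0 + b.(0 | 0)) | a.(0 | 0) has moves —a→ p6, —a→ p7, —b→ p6, —b→ p8
  p4 = 0 | 0 | b.a.(0 | 0) has moves —b→ p8
  p5 = 0\{b}\{b} has moves ∅
  p6 = 0 | a.(0 | 0) has moves —a→ p9
  p7 = (b.0 + a.0 + b.(0 | 0)) | (0 | 0) has moves —a→ p9, —b→ p10, —b→ p9
  p8 = 0 | 0 | a.(0 | 0) has moves —a→ p10
  p9 = 0 | (0 | 0) has moves ∅
  p10 = 0 | 0 | (0 | 0) has moves ∅
Q's transition system — 8 states:
  q0 = a.(a.0)\{b}\{b} + (b.0 + a.0 + b.(0 | 0)) | b.(0 | 0) has moves —a→ q1, —a→ q2, —b→ q2, —b→ q3, —b→ q4
  q1 = (a.0)\{b}\{b} has moves —a→ q5
  q2 = 0 | b.(0 | 0) has moves —b→ q6
  q3 = (b.0 + a.0 + b.(0 | 0)) | (0 | 0) has moves —a→ q6, —b→ q6, —b→ q7
  q4 = 0 | 0 | b.(0 | 0) has moves —b→ q7
  q5 = 0\{b}\{b} has moves ∅
  q6 = 0 | (0 | 0) has moves ∅
  q7 = 0 | 0 | (0 | 0) has moves ∅
Trace ⟨aba⟩ through P, begin at {p0}:
  [1] a ⇒ {p1, p2}
  [2] b ⇒ {p6}
  [3] a ⇒ {p9}
  ✓ P
Trace ⟨aba⟩ through Q, begin at {q0}:
  [1] a ⇒ {q1, q2}
  [2] b ⇒ {q6}
  [3] a ⇒ ∅ (Q stuck)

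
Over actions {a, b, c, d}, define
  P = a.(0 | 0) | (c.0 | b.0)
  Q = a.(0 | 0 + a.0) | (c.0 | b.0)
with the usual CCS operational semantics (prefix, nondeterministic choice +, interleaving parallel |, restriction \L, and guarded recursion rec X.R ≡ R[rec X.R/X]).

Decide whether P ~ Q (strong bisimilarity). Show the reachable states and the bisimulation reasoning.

not bisimilar

Reachable graph of P (8 states):
  p0 = a.(0 | 0) | (c.0 | b.0) | ··a··> p1, ··b··> p2, ··c··> p3
  p1 = 0 | 0 | (c.0 | b.0) | ··b··> p4, ··c··> p5
  p2 = a.(0 | 0) | (c.0 | 0) | ··a··> p4, ··c··> p6
  p3 = a.(0 | 0) | (0 | b.0) | ··a··> p5, ··b··> p6
  p4 = 0 | 0 | (c.0 | 0) | ··c··> p7
  p5 = 0 | 0 | (0 | b.0) | ··b··> p7
  p6 = a.(0 | 0) | (0 | 0) | ··a··> p7
  p7 = 0 | 0 | (0 | 0) | ·
Reachable graph of Q (12 states):
  q0 = a.(0 | 0 + a.0) | (c.0 | b.0) | ··a··> q1, ··b··> q2, ··c··> q3
  q1 = (0 | 0 + a.0) | (c.0 | b.0) | ··a··> q4, ··b··> q5, ··c··> q6
  q2 = a.(0 | 0 + a.0) | (c.0 | 0) | ··a··> q5, ··c··> q7
  q3 = a.(0 | 0 + a.0) | (0 | b.0) | ··a··> q6, ··b··> q7
  q4 = 0 | (c.0 | b.0) | ··b··> q8, ··c··> q9
  q5 = (0 | 0 + a.0) | (c.0 | 0) | ··a··> q8, ··c··> q10
  q6 = (0 | 0 + a.0) | (0 | b.0) | ··a··> q9, ··b··> q10
  q7 = a.(0 | 0 + a.0) | (0 | 0) | ··a··> q10
  q8 = 0 | (c.0 | 0) | ··c··> q11
  q9 = 0 | (0 | b.0) | ··b··> q11
  q10 = (0 | 0 + a.0) | (0 | 0) | ··a··> q11
  q11 = 0 | (0 | 0) | ·
Partition-refinement fixed point:
  B0 = {p0, q1}
  B1 = {p3, q6}
  B2 = {p6, q10}
  B3 = {p7, q11}
  B4 = {p5, q9}
  B5 = {p2, q5}
  B6 = {p4, q8}
  B7 = {p1, q4}
  B8 = {q0}
  B9 = {q3}
  B10 = {q7}
  B11 = {q2}
p0 ∈ B0, q0 ∈ B8 → different blocks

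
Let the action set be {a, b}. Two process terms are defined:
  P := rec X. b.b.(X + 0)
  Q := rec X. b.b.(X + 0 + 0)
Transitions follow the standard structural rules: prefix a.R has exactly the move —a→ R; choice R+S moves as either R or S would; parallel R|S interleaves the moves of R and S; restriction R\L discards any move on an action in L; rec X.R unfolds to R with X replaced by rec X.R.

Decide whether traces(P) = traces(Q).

traces(P) = traces(Q)

P's transition system — 3 states:
  s0 = rec X. b.b.(X + 0) has moves ··b··> s1
  s1 = b.((rec X. b.b.(X + 0)) + 0) has moves ··b··> s2
  s2 = (rec X. b.b.(X + 0)) + 0 has moves ··b··> s1
Q's transition system — 3 states:
  t0 = rec X. b.b.(X + 0 + 0) has moves ··b··> t1
  t1 = b.((rec X. b.b.(X + 0 + 0)) + 0 + 0) has moves ··b··> t2
  t2 = (rec X. b.b.(X + 0 + 0)) + 0 + 0 has moves ··b··> t1
Coarsest stable partition (strong bisimilarity classes):
  B0 = {s0, s1, s2, t0, t1, t2}
s0 ∈ B0, t0 ∈ B0 → same block
Bisimilar ⇒ trace-equivalent.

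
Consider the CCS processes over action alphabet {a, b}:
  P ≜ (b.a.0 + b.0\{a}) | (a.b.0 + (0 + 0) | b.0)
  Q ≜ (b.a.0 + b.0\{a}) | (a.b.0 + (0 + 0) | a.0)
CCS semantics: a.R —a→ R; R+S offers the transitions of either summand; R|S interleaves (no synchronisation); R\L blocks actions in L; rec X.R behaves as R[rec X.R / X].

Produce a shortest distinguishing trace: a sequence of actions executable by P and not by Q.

bb

LTS(P): 16 reachable states
  s0 = (b.a.0 + b.0\{a}) | (a.b.0 + (0 + 0) | b.0) :: —a→ s1, —b→ s2, —b→ s3, —b→ s4
  s1 = (b.a.0 + b.0\{a}) | b.0 :: —b→ s5, —b→ s6, —b→ s7
  s2 = (b.a.0 + b.0\{a}) | ((0 + 0) | 0) :: —b→ s8, —b→ s9
  s3 = 0\{a} | (a.b.0 + (0 + 0) | b.0) :: —a→ s6, —b→ s8
  s4 = a.0 | (a.b.0 + (0 + 0) | b.0) :: —a→ s10, —a→ s7, —b→ s9
  s5 = (b.a.0 + b.0\{a}) | 0 :: —b→ s11, —b→ s12
  s6 = 0\{a} | b.0 :: —b→ s11
  s7 = a.0 | b.0 :: —a→ s13, —b→ s12
  s8 = 0\{a} | ((0 + 0) | 0) :: stopped
  s9 = a.0 | ((0 + 0) | 0) :: —a→ s14
  s10 = 0 | (a.b.0 + (0 + 0) | b.0) :: —a→ s13, —b→ s14
  s11 = 0\{a} | 0 :: stopped
  s12 = a.0 | 0 :: —a→ s15
  s13 = 0 | b.0 :: —b→ s15
  s14 = 0 | ((0 + 0) | 0) :: stopped
  s15 = 0 | 0 :: stopped
LTS(Q): 16 reachable states
  t0 = (b.a.0 + b.0\{a}) | (a.b.0 + (0 + 0) | a.0) :: —a→ t1, —a→ t2, —b→ t3, —b→ t4
  t1 = (b.a.0 + b.0\{a}) | ((0 + 0) | 0) :: —b→ t5, —b→ t6
  t2 = (b.a.0 + b.0\{a}) | b.0 :: —b→ t7, —b→ t8, —b→ t9
  t3 = 0\{a} | (a.b.0 + (0 + 0) | a.0) :: —a→ t5, —a→ t8
  t4 = a.0 | (a.b.0 + (0 + 0) | a.0) :: —a→ t10, —a→ t6, —a→ t9
  t5 = 0\{a} | ((0 + 0) | 0) :: stopped
  t6 = a.0 | ((0 + 0) | 0) :: —a→ t11
  t7 = (b.a.0 + b.0\{a}) | 0 :: —b→ t12, —b→ t13
  t8 = 0\{a} | b.0 :: —b→ t12
  t9 = a.0 | b.0 :: —a→ t14, —b→ t13
  t10 = 0 | (a.b.0 + (0 + 0) | a.0) :: —a→ t11, —a→ t14
  t11 = 0 | ((0 + 0) | 0) :: stopped
  t12 = 0\{a} | 0 :: stopped
  t13 = a.0 | 0 :: —a→ t15
  t14 = 0 | b.0 :: —b→ t15
  t15 = 0 | 0 :: stopped
Run σ = ⟨bb⟩ on P: start {s0}
  after b @ step 1: {s2, s3, s4}
  after b @ step 2: {s8, s9}
  P completes σ.
Run σ = ⟨bb⟩ on Q: start {t0}
  after b @ step 1: {t3, t4}
  after b @ step 2: ∅  — Q cannot continue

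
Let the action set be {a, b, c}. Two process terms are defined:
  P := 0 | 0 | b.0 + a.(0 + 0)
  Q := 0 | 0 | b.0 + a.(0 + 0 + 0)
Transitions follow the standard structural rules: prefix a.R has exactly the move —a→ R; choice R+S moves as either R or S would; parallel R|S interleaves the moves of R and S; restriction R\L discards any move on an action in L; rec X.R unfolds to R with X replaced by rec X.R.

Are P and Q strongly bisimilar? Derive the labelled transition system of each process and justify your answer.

bisimilar

LTS(P): 3 reachable states
  m0 = 0 | 0 | b.0 + a.(0 + 0) → ··a··> m1, ··b··> m2
  m1 = 0 + 0 → ∅
  m2 = 0 | 0 | 0 → ∅
LTS(Q): 3 reachable states
  n0 = 0 | 0 | b.0 + a.(0 + 0 + 0) → ··a··> n1, ··b··> n2
  n1 = 0 + 0 + 0 → ∅
  n2 = 0 | 0 | 0 → ∅
Partition-refinement fixed point:
  B0 = {m0, n0}
  B1 = {m1, m2, n1, n2}
m0 ∈ B0, n0 ∈ B0 → same block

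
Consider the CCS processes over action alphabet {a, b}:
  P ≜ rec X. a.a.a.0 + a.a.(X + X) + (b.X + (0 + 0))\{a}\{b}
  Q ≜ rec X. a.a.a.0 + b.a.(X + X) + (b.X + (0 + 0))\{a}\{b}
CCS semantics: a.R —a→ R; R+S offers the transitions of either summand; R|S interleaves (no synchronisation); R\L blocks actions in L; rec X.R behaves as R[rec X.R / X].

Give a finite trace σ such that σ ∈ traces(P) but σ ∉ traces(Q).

aaaa

Reachable graph of P (6 states):
  u0 = rec X. a.a.a.0 + a.a.(X + X) + (b.X + (0 + 0))\{a}\{b} | —a→ u1, —a→ u2
  u1 = a.((rec X. a.a.a.0 + a.a.(X + X) + (b.X + (0 + 0))\{a}\{b}) + (rec X. a.a.a.0 + a.a.(X + X) + (b.X + (0 + 0))\{a}\{b})) | —a→ u3
  u2 = a.a.0 | —a→ u4
  u3 = (rec X. a.a.a.0 + a.a.(X + X) + (b.X + (0 + 0))\{a}\{b}) + (rec X. a.a.a.0 + a.a.(X + X) + (b.X + (0 + 0))\{a}\{b}) | —a→ u1, —a→ u2
  u4 = a.0 | —a→ u5
  u5 = 0 | ·
Reachable graph of Q (6 states):
  v0 = rec X. a.a.a.0 + b.a.(X + X) + (b.X + (0 + 0))\{a}\{b} | —a→ v1, —b→ v2
  v1 = a.a.0 | —a→ v3
  v2 = a.((rec X. a.a.a.0 + b.a.(X + X) + (b.X + (0 + 0))\{a}\{b}) + (rec X. a.a.a.0 + b.a.(X + X) + (b.X + (0 + 0))\{a}\{b})) | —a→ v4
  v3 = a.0 | —a→ v5
  v4 = (rec X. a.a.a.0 + b.a.(X + X) + (b.X + (0 + 0))\{a}\{b}) + (rec X. a.a.a.0 + b.a.(X + X) + (b.X + (0 + 0))\{a}\{b}) | —a→ v1, —b→ v2
  v5 = 0 | ·
Run σ = ⟨aaaa⟩ on P: start {u0}
  step 1 (a): {u1, u2}
  step 2 (a): {u3, u4}
  step 3 (a): {u1, u2, u5}
  step 4 (a): {u3, u4}
  — P admits the full trace.
Run σ = ⟨aaaa⟩ on Q: start {v0}
  step 1 (a): {v1}
  step 2 (a): {v3}
  step 3 (a): {v5}
  step 4 (a): no successor for Q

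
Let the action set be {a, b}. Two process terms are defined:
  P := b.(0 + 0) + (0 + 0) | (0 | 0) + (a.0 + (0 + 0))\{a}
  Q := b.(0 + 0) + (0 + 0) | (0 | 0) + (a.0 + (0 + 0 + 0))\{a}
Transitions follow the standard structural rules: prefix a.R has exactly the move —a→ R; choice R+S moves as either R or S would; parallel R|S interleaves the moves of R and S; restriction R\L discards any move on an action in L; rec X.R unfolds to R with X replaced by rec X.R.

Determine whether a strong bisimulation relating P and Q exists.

LTS(P): 2 reachable states
  u0 = b.(0 + 0) + (0 + 0) | (0 | 0) + (a.0 + (0 + 0))\{a} → =b=> u1
  u1 = 0 + 0 → deadlocked
LTS(Q): 2 reachable states
  v0 = b.(0 + 0) + (0 + 0) | (0 | 0) + (a.0 + (0 + 0 + 0))\{a} → =b=> v1
  v1 = 0 + 0 → deadlocked
Partition-refinement fixed point:
  B0 = {u0, v0}
  B1 = {u1, v1}
u0 ∈ B0, v0 ∈ B0 → same block

bisimilar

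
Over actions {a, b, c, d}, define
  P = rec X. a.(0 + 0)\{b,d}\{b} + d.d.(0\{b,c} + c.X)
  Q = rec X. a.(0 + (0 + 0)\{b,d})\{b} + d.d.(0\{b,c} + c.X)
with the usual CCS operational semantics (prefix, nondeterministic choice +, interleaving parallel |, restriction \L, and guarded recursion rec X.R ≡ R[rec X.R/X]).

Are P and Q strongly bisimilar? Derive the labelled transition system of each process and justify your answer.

P's transition system — 4 states:
  m0 = rec X. a.(0 + 0)\{b,d}\{b} + d.d.(0\{b,c} + c.X) | ··a··> m1, ··d··> m2
  m1 = (0 + 0)\{b,d}\{b} | deadlocked
  m2 = d.(0\{b,c} + c.(rec X. a.(0 + 0)\{b,d}\{b} + d.d.(0\{b,c} + c.X))) | ··d··> m3
  m3 = 0\{b,c} + c.(rec X. a.(0 + 0)\{b,d}\{b} + d.d.(0\{b,c} + c.X)) | ··c··> m0
Q's transition system — 4 states:
  n0 = rec X. a.(0 + (0 + 0)\{b,d})\{b} + d.d.(0\{b,c} + c.X) | ··a··> n1, ··d··> n2
  n1 = (0 + (0 + 0)\{b,d})\{b} | deadlocked
  n2 = d.(0\{b,c} + c.(rec X. a.(0 + (0 + 0)\{b,d})\{b} + d.d.(0\{b,c} + c.X))) | ··d··> n3
  n3 = 0\{b,c} + c.(rec X. a.(0 + (0 + 0)\{b,d})\{b} + d.d.(0\{b,c} + c.X)) | ··c··> n0
Coarsest stable partition (strong bisimilarity classes):
  B0 = {m0, n0}
  B1 = {m2, n2}
  B2 = {m3, n3}
  B3 = {m1, n1}
m0 ∈ B0, n0 ∈ B0 → same block

P ~ Q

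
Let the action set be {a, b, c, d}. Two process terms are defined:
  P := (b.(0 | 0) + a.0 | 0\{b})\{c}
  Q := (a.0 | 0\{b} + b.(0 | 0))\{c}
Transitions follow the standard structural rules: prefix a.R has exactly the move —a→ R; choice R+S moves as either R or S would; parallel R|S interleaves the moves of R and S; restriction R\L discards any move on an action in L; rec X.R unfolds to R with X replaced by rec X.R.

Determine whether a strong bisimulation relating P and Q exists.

LTS(P): 3 reachable states
  u0 = (b.(0 | 0) + a.0 | 0\{b})\{c} has moves -a-> u1, -b-> u2
  u1 = (0 | 0\{b})\{c} has moves stopped
  u2 = (0 | 0)\{c} has moves stopped
LTS(Q): 3 reachable states
  v0 = (a.0 | 0\{b} + b.(0 | 0))\{c} has moves -a-> v1, -b-> v2
  v1 = (0 | 0\{b})\{c} has moves stopped
  v2 = (0 | 0)\{c} has moves stopped
Partition-refinement fixed point:
  B0 = {u0, v0}
  B1 = {u1, u2, v1, v2}
u0 ∈ B0, v0 ∈ B0 → same block

P ~ Q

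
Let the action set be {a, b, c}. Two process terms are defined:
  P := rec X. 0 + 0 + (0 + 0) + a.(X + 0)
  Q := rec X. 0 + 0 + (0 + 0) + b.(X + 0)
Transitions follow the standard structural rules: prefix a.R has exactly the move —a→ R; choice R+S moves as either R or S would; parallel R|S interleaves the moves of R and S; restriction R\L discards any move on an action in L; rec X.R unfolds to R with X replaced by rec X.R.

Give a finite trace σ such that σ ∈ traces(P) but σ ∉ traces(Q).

LTS(P): 2 reachable states
  u0 = rec X. 0 + 0 + (0 + 0) + a.(X + 0) | --a--▸ u1
  u1 = (rec X. 0 + 0 + (0 + 0) + a.(X + 0)) + 0 | --a--▸ u1
LTS(Q): 2 reachable states
  v0 = rec X. 0 + 0 + (0 + 0) + b.(X + 0) | --b--▸ v1
  v1 = (rec X. 0 + 0 + (0 + 0) + b.(X + 0)) + 0 | --b--▸ v1
Trace ⟨a⟩ through P, begin at {u0}:
  [1] a ⇒ {u1}
  P completes σ.
Trace ⟨a⟩ through Q, begin at {v0}:
  [1] a ⇒ no successor for Q

a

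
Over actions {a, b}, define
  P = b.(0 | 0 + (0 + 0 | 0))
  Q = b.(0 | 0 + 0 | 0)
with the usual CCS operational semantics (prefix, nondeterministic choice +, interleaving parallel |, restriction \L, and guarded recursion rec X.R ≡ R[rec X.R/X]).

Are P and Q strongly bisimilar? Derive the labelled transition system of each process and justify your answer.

LTS(P): 2 reachable states
  u0 = b.(0 | 0 + (0 + 0 | 0)) has moves -b-> u1
  u1 = 0 | 0 + (0 + 0 | 0) has moves stopped
LTS(Q): 2 reachable states
  v0 = b.(0 | 0 + 0 | 0) has moves -b-> v1
  v1 = 0 | 0 + 0 | 0 has moves stopped
Coarsest stable partition (strong bisimilarity classes):
  B0 = {u0, v0}
  B1 = {u1, v1}
u0 ∈ B0, v0 ∈ B0 → same block

bisimilar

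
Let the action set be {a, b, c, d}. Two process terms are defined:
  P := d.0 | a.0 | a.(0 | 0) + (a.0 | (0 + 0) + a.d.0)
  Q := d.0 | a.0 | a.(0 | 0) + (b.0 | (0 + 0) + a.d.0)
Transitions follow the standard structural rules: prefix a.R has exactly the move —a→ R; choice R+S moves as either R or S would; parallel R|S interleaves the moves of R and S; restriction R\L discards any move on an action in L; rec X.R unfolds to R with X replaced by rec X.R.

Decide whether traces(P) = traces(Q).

LTS(P): 11 reachable states
  p0 = d.0 | a.0 | a.(0 | 0) + (a.0 | (0 + 0) + a.d.0) ⊢ ··a··> p1, ··a··> p2, ··a··> p3, ··a··> p4, ··d··> p5
  p1 = 0 | (0 + 0) ⊢ (no moves)
  p2 = d.0 ⊢ ··d··> p6
  p3 = d.0 | 0 | a.(0 | 0) ⊢ ··a··> p7, ··d··> p8
  p4 = d.0 | a.0 | (0 | 0) ⊢ ··a··> p7, ··d··> p9
  p5 = 0 | a.0 | a.(0 | 0) ⊢ ··a··> p8, ··a··> p9
  p6 = 0 ⊢ (no moves)
  p7 = d.0 | 0 | (0 | 0) ⊢ ··d··> p10
  p8 = 0 | 0 | a.(0 | 0) ⊢ ··a··> p10
  p9 = 0 | a.0 | (0 | 0) ⊢ ··a··> p10
  p10 = 0 | 0 | (0 | 0) ⊢ (no moves)
LTS(Q): 11 reachable states
  q0 = d.0 | a.0 | a.(0 | 0) + (b.0 | (0 + 0) + a.d.0) ⊢ ··a··> q1, ··a··> q2, ··a··> q3, ··b··> q4, ··d··> q5
  q1 = d.0 ⊢ ··d··> q6
  q2 = d.0 | 0 | a.(0 | 0) ⊢ ··a··> q7, ··d··> q8
  q3 = d.0 | a.0 | (0 | 0) ⊢ ··a··> q7, ··d··> q9
  q4 = 0 | (0 + 0) ⊢ (no moves)
  q5 = 0 | a.0 | a.(0 | 0) ⊢ ··a··> q8, ··a··> q9
  q6 = 0 ⊢ (no moves)
  q7 = d.0 | 0 | (0 | 0) ⊢ ··d··> q10
  q8 = 0 | 0 | a.(0 | 0) ⊢ ··a··> q10
  q9 = 0 | a.0 | (0 | 0) ⊢ ··a··> q10
  q10 = 0 | 0 | (0 | 0) ⊢ (no moves)
Trace ⟨b⟩ through Q, begin at {q0}:
  after b @ step 1: {q4}
  ✓ Q
Trace ⟨b⟩ through P, begin at {p0}:
  after b @ step 1: ∅ (P stuck)

trace-distinct — witness ⟨b⟩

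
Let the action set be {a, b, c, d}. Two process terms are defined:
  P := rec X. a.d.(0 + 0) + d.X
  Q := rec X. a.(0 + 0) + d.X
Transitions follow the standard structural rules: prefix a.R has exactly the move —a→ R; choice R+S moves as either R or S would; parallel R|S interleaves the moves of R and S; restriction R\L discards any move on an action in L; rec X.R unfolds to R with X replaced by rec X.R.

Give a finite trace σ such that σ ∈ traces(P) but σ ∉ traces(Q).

LTS(P): 3 reachable states
  p0 = rec X. a.d.(0 + 0) + d.X :: =a=> p1, =d=> p0
  p1 = d.(0 + 0) :: =d=> p2
  p2 = 0 + 0 :: (no moves)
LTS(Q): 2 reachable states
  q0 = rec X. a.(0 + 0) + d.X :: =a=> q1, =d=> q0
  q1 = 0 + 0 :: (no moves)
Executing ad from P (initial set {p0}):
  after a @ step 1: {p1}
  after d @ step 2: {p2}
  ✓ P
Executing ad from Q (initial set {q0}):
  after a @ step 1: {q1}
  after d @ step 2: ∅ (Q stuck)

ad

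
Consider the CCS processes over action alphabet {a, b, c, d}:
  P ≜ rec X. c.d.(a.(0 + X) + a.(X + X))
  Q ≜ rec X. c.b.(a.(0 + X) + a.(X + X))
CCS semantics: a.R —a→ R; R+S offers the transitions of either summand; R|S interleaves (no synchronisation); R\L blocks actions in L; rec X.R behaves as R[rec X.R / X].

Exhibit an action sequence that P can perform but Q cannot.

cd

P's transition system — 5 states:
  m0 = rec X. c.d.(a.(0 + X) + a.(X + X)) | =c=> m1
  m1 = d.(a.(0 + (rec X. c.d.(a.(0 + X) + a.(X + X)))) + a.((rec X. c.d.(a.(0 + X) + a.(X + X))) + (rec X. c.d.(a.(0 + X) + a.(X + X))))) | =d=> m2
  m2 = a.(0 + (rec X. c.d.(a.(0 + X) + a.(X + X)))) + a.((rec X. c.d.(a.(0 + X) + a.(X + X))) + (rec X. c.d.(a.(0 + X) + a.(X + X)))) | =a=> m3, =a=> m4
  m3 = (rec X. c.d.(a.(0 + X) + a.(X + X))) + (rec X. c.d.(a.(0 + X) + a.(X + X))) | =c=> m1
  m4 = 0 + (rec X. c.d.(a.(0 + X) + a.(X + X))) | =c=> m1
Q's transition system — 5 states:
  n0 = rec X. c.b.(a.(0 + X) + a.(X + X)) | =c=> n1
  n1 = b.(a.(0 + (rec X. c.b.(a.(0 + X) + a.(X + X)))) + a.((rec X. c.b.(a.(0 + X) + a.(X + X))) + (rec X. c.b.(a.(0 + X) + a.(X + X))))) | =b=> n2
  n2 = a.(0 + (rec X. c.b.(a.(0 + X) + a.(X + X)))) + a.((rec X. c.b.(a.(0 + X) + a.(X + X))) + (rec X. c.b.(a.(0 + X) + a.(X + X)))) | =a=> n3, =a=> n4
  n3 = (rec X. c.b.(a.(0 + X) + a.(X + X))) + (rec X. c.b.(a.(0 + X) + a.(X + X))) | =c=> n1
  n4 = 0 + (rec X. c.b.(a.(0 + X) + a.(X + X))) | =c=> n1
Run σ = ⟨cd⟩ on P: start {m0}
  step 1 (c): {m1}
  step 2 (d): {m2}
  — P admits the full trace.
Run σ = ⟨cd⟩ on Q: start {n0}
  step 1 (c): {n1}
  step 2 (d): ∅ (Q stuck)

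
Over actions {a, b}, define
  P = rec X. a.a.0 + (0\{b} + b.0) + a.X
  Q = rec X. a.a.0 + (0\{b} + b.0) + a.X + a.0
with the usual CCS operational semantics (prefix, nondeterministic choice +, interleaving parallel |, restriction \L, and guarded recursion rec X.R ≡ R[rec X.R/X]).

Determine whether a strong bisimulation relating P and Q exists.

LTS(P): 3 reachable states
  m0 = rec X. a.a.0 + (0\{b} + b.0) + a.X ⊢ -a-> m0, -a-> m1, -b-> m2
  m1 = a.0 ⊢ -a-> m2
  m2 = 0 ⊢ deadlocked
LTS(Q): 3 reachable states
  n0 = rec X. a.a.0 + (0\{b} + b.0) + a.X + a.0 ⊢ -a-> n0, -a-> n1, -a-> n2, -b-> n1
  n1 = 0 ⊢ deadlocked
  n2 = a.0 ⊢ -a-> n1
Coarsest stable partition (strong bisimilarity classes):
  B0 = {m0}
  B1 = {m2, n1}
  B2 = {m1, n2}
  B3 = {n0}
m0 ∈ B0, n0 ∈ B3 → different blocks

NO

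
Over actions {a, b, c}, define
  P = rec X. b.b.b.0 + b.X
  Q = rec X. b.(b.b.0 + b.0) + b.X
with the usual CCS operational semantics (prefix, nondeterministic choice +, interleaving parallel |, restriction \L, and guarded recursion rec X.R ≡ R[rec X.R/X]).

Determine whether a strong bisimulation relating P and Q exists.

P's transition system — 4 states:
  s0 = rec X. b.b.b.0 + b.X → —b→ s0, —b→ s1
  s1 = b.b.0 → —b→ s2
  s2 = b.0 → —b→ s3
  s3 = 0 → ·
Q's transition system — 4 states:
  t0 = rec X. b.(b.b.0 + b.0) + b.X → —b→ t0, —b→ t1
  t1 = b.b.0 + b.0 → —b→ t2, —b→ t3
  t2 = 0 → ·
  t3 = b.0 → —b→ t2
Partition-refinement fixed point:
  B0 = {s0}
  B1 = {s1}
  B2 = {s2, t3}
  B3 = {s3, t2}
  B4 = {t0}
  B5 = {t1}
s0 ∈ B0, t0 ∈ B4 → different blocks

NO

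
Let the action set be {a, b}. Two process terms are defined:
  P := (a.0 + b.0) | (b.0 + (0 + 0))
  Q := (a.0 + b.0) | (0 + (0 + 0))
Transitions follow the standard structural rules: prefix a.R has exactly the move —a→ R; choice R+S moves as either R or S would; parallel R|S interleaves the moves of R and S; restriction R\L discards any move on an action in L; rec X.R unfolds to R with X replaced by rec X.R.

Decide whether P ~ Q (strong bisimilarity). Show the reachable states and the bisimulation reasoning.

LTS(P): 4 reachable states
  m0 = (a.0 + b.0) | (b.0 + (0 + 0)) → =a=> m1, =b=> m1, =b=> m2
  m1 = 0 | (b.0 + (0 + 0)) → =b=> m3
  m2 = (a.0 + b.0) | 0 → =a=> m3, =b=> m3
  m3 = 0 | 0 → (no moves)
LTS(Q): 2 reachable states
  n0 = (a.0 + b.0) | (0 + (0 + 0)) → =a=> n1, =b=> n1
  n1 = 0 | (0 + (0 + 0)) → (no moves)
Bisimilarity quotient blocks:
  B0 = {m0}
  B1 = {m1}
  B2 = {m3, n1}
  B3 = {m2, n0}
m0 ∈ B0, n0 ∈ B3 → different blocks

NO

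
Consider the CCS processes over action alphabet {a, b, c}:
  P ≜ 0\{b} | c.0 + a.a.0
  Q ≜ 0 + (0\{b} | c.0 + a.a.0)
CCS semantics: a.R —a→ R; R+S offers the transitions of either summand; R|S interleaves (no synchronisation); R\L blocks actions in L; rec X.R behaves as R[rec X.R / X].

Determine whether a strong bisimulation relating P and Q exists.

LTS(P): 4 reachable states
  s0 = 0\{b} | c.0 + a.a.0 has moves --a--▸ s1, --c--▸ s2
  s1 = a.0 has moves --a--▸ s3
  s2 = 0\{b} | 0 has moves ·
  s3 = 0 has moves ·
LTS(Q): 4 reachable states
  t0 = 0 + (0\{b} | c.0 + a.a.0) has moves --a--▸ t1, --c--▸ t2
  t1 = a.0 has moves --a--▸ t3
  t2 = 0\{b} | 0 has moves ·
  t3 = 0 has moves ·
Coarsest stable partition (strong bisimilarity classes):
  B0 = {s0, t0}
  B1 = {s2, s3, t2, t3}
  B2 = {s1, t1}
s0 ∈ B0, t0 ∈ B0 → same block

YES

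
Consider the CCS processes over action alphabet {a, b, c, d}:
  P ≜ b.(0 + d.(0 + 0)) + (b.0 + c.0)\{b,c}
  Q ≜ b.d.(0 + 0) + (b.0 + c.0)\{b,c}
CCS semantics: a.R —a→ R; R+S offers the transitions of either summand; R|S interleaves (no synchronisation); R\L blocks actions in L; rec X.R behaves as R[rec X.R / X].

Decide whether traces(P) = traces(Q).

LTS(P): 3 reachable states
  u0 = b.(0 + d.(0 + 0)) + (b.0 + c.0)\{b,c} ⊢ ··b··> u1
  u1 = 0 + d.(0 + 0) ⊢ ··d··> u2
  u2 = 0 + 0 ⊢ ∅
LTS(Q): 3 reachable states
  v0 = b.d.(0 + 0) + (b.0 + c.0)\{b,c} ⊢ ··b··> v1
  v1 = d.(0 + 0) ⊢ ··d··> v2
  v2 = 0 + 0 ⊢ ∅
Bisimilarity quotient blocks:
  B0 = {u0, v0}
  B1 = {u1, v1}
  B2 = {u2, v2}
u0 ∈ B0, v0 ∈ B0 → same block
Bisimilar ⇒ trace-equivalent.

trace-equivalent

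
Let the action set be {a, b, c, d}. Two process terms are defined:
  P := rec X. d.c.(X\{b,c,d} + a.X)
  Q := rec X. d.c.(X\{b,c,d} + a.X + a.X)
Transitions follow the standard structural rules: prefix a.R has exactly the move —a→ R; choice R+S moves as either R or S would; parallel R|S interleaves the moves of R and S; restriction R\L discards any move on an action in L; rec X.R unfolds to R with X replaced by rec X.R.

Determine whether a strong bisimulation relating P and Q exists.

P ~ Q

P's transition system — 3 states:
  m0 = rec X. d.c.(X\{b,c,d} + a.X) → =d=> m1
  m1 = c.((rec X. d.c.(X\{b,c,d} + a.X))\{b,c,d} + a.(rec X. d.c.(X\{b,c,d} + a.X))) → =c=> m2
  m2 = (rec X. d.c.(X\{b,c,d} + a.X))\{b,c,d} + a.(rec X. d.c.(X\{b,c,d} + a.X)) → =a=> m0
Q's transition system — 3 states:
  n0 = rec X. d.c.(X\{b,c,d} + a.X + a.X) → =d=> n1
  n1 = c.((rec X. d.c.(X\{b,c,d} + a.X + a.X))\{b,c,d} + a.(rec X. d.c.(X\{b,c,d} + a.X + a.X)) + a.(rec X. d.c.(X\{b,c,d} + a.X + a.X))) → =c=> n2
  n2 = (rec X. d.c.(X\{b,c,d} + a.X + a.X))\{b,c,d} + a.(rec X. d.c.(X\{b,c,d} + a.X + a.X)) + a.(rec X. d.c.(X\{b,c,d} + a.X + a.X)) → =a=> n0
Partition-refinement fixed point:
  B0 = {m0, n0}
  B1 = {m1, n1}
  B2 = {m2, n2}
m0 ∈ B0, n0 ∈ B0 → same block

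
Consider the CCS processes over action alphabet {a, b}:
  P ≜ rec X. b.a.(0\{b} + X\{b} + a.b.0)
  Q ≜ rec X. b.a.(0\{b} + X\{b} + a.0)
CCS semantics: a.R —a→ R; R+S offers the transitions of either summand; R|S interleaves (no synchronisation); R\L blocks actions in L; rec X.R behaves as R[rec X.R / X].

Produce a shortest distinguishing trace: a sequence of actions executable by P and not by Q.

P's transition system — 5 states:
  s0 = rec X. b.a.(0\{b} + X\{b} + a.b.0) has moves —b→ s1
  s1 = a.(0\{b} + (rec X. b.a.(0\{b} + X\{b} + a.b.0))\{b} + a.b.0) has moves —a→ s2
  s2 = 0\{b} + (rec X. b.a.(0\{b} + X\{b} + a.b.0))\{b} + a.b.0 has moves —a→ s3
  s3 = b.0 has moves —b→ s4
  s4 = 0 has moves stopped
Q's transition system — 4 states:
  t0 = rec X. b.a.(0\{b} + X\{b} + a.0) has moves —b→ t1
  t1 = a.(0\{b} + (rec X. b.a.(0\{b} + X\{b} + a.0))\{b} + a.0) has moves —a→ t2
  t2 = 0\{b} + (rec X. b.a.(0\{b} + X\{b} + a.0))\{b} + a.0 has moves —a→ t3
  t3 = 0 has moves stopped
Run σ = ⟨baab⟩ on P: start {s0}
  [1] b ⇒ {s1}
  [2] a ⇒ {s2}
  [3] a ⇒ {s3}
  [4] b ⇒ {s4}
  — P admits the full trace.
Run σ = ⟨baab⟩ on Q: start {t0}
  [1] b ⇒ {t1}
  [2] a ⇒ {t2}
  [3] a ⇒ {t3}
  [4] b ⇒ no successor for Q

baab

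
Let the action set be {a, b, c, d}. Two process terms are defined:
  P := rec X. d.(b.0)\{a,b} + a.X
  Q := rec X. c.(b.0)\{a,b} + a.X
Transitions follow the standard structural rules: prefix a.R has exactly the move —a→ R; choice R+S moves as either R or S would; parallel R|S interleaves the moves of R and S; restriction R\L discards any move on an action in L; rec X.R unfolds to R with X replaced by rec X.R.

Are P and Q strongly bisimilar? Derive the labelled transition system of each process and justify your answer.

P ≁ Q

LTS(P): 2 reachable states
  u0 = rec X. d.(b.0)\{a,b} + a.X has moves —a→ u0, —d→ u1
  u1 = (b.0)\{a,b} has moves ·
LTS(Q): 2 reachable states
  v0 = rec X. c.(b.0)\{a,b} + a.X has moves —a→ v0, —c→ v1
  v1 = (b.0)\{a,b} has moves ·
Bisimilarity quotient blocks:
  B0 = {u0}
  B1 = {u1, v1}
  B2 = {v0}
u0 ∈ B0, v0 ∈ B2 → different blocks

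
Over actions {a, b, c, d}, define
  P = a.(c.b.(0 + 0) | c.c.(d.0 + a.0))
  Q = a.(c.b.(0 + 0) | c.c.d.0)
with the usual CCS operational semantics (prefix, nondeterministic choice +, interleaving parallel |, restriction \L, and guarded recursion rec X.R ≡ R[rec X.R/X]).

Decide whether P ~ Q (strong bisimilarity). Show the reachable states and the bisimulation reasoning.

P's transition system — 13 states:
  s0 = a.(c.b.(0 + 0) | c.c.(d.0 + a.0)) :: -a-> s1
  s1 = c.b.(0 + 0) | c.c.(d.0 + a.0) :: -c-> s2, -c-> s3
  s2 = b.(0 + 0) | c.c.(d.0 + a.0) :: -b-> s4, -c-> s5
  s3 = c.b.(0 + 0) | c.(d.0 + a.0) :: -c-> s5, -c-> s6
  s4 = (0 + 0) | c.c.(d.0 + a.0) :: -c-> s7
  s5 = b.(0 + 0) | c.(d.0 + a.0) :: -b-> s7, -c-> s8
  s6 = c.b.(0 + 0) | (d.0 + a.0) :: -a-> s9, -c-> s8, -d-> s9
  s7 = (0 + 0) | c.(d.0 + a.0) :: -c-> s10
  s8 = b.(0 + 0) | (d.0 + a.0) :: -a-> s11, -b-> s10, -d-> s11
  s9 = c.b.(0 + 0) | 0 :: -c-> s11
  s10 = (0 + 0) | (d.0 + a.0) :: -a-> s12, -d-> s12
  s11 = b.(0 + 0) | 0 :: -b-> s12
  s12 = (0 + 0) | 0 :: deadlocked
Q's transition system — 13 states:
  t0 = a.(c.b.(0 + 0) | c.c.d.0) :: -a-> t1
  t1 = c.b.(0 + 0) | c.c.d.0 :: -c-> t2, -c-> t3
  t2 = b.(0 + 0) | c.c.d.0 :: -b-> t4, -c-> t5
  t3 = c.b.(0 + 0) | c.d.0 :: -c-> t5, -c-> t6
  t4 = (0 + 0) | c.c.d.0 :: -c-> t7
  t5 = b.(0 + 0) | c.d.0 :: -b-> t7, -c-> t8
  t6 = c.b.(0 + 0) | d.0 :: -c-> t8, -d-> t9
  t7 = (0 + 0) | c.d.0 :: -c-> t10
  t8 = b.(0 + 0) | d.0 :: -b-> t10, -d-> t11
  t9 = c.b.(0 + 0) | 0 :: -c-> t11
  t10 = (0 + 0) | d.0 :: -d-> t12
  t11 = b.(0 + 0) | 0 :: -b-> t12
  t12 = (0 + 0) | 0 :: deadlocked
Partition-refinement fixed point:
  B0 = {s0}
  B1 = {s1}
  B2 = {s3}
  B3 = {s6}
  B4 = {s8}
  B5 = {s10}
  B6 = {s12, t12}
  B7 = {s11, t11}
  B8 = {s9, t9}
  B9 = {s5}
  B10 = {s7}
  B11 = {s2}
  B12 = {s4}
  B13 = {t0}
  B14 = {t1}
  B15 = {t3}
  B16 = {t6}
  B17 = {t8}
  B18 = {t10}
  B19 = {t5}
  B20 = {t7}
  B21 = {t2}
  B22 = {t4}
s0 ∈ B0, t0 ∈ B13 → different blocks

NO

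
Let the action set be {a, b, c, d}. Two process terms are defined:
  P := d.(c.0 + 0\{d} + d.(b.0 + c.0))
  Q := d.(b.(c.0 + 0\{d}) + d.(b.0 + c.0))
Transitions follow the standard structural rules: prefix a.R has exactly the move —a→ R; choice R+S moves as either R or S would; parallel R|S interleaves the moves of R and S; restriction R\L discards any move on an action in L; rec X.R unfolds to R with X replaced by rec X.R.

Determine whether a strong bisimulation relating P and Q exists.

P ≁ Q

P's transition system — 4 states:
  m0 = d.(c.0 + 0\{d} + d.(b.0 + c.0)) :: --d--▸ m1
  m1 = c.0 + 0\{d} + d.(b.0 + c.0) :: --c--▸ m2, --d--▸ m3
  m2 = 0 :: deadlocked
  m3 = b.0 + c.0 :: --b--▸ m2, --c--▸ m2
Q's transition system — 5 states:
  n0 = d.(b.(c.0 + 0\{d}) + d.(b.0 + c.0)) :: --d--▸ n1
  n1 = b.(c.0 + 0\{d}) + d.(b.0 + c.0) :: --b--▸ n2, --d--▸ n3
  n2 = c.0 + 0\{d} :: --c--▸ n4
  n3 = b.0 + c.0 :: --b--▸ n4, --c--▸ n4
  n4 = 0 :: deadlocked
Bisimilarity quotient blocks:
  B0 = {m0}
  B1 = {m1}
  B2 = {m3, n3}
  B3 = {m2, n4}
  B4 = {n0}
  B5 = {n1}
  B6 = {n2}
m0 ∈ B0, n0 ∈ B4 → different blocks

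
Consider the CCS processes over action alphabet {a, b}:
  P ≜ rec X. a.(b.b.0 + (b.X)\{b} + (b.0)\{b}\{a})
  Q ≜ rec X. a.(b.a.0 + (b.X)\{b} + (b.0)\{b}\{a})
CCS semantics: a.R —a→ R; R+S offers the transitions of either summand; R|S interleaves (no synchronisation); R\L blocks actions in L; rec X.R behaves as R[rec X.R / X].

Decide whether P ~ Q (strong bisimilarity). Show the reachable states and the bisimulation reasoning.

NO

P's transition system — 4 states:
  s0 = rec X. a.(b.b.0 + (b.X)\{b} + (b.0)\{b}\{a}) has moves =a=> s1
  s1 = b.b.0 + (b.(rec X. a.(b.b.0 + (b.X)\{b} + (b.0)\{b}\{a})))\{b} + (b.0)\{b}\{a} has moves =b=> s2
  s2 = b.0 has moves =b=> s3
  s3 = 0 has moves ∅
Q's transition system — 4 states:
  t0 = rec X. a.(b.a.0 + (b.X)\{b} + (b.0)\{b}\{a}) has moves =a=> t1
  t1 = b.a.0 + (b.(rec X. a.(b.a.0 + (b.X)\{b} + (b.0)\{b}\{a})))\{b} + (b.0)\{b}\{a} has moves =b=> t2
  t2 = a.0 has moves =a=> t3
  t3 = 0 has moves ∅
Coarsest stable partition (strong bisimilarity classes):
  B0 = {s0}
  B1 = {s1}
  B2 = {s2}
  B3 = {s3, t3}
  B4 = {t0}
  B5 = {t1}
  B6 = {t2}
s0 ∈ B0, t0 ∈ B4 → different blocks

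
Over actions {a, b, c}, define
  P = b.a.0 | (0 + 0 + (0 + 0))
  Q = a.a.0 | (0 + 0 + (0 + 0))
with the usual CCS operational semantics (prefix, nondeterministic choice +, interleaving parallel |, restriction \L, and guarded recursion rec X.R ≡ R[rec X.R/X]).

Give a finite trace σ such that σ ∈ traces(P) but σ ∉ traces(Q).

P's transition system — 3 states:
  m0 = b.a.0 | (0 + 0 + (0 + 0)) ⊢ —b→ m1
  m1 = a.0 | (0 + 0 + (0 + 0)) ⊢ —a→ m2
  m2 = 0 | (0 + 0 + (0 + 0)) ⊢ (no moves)
Q's transition system — 3 states:
  n0 = a.a.0 | (0 + 0 + (0 + 0)) ⊢ —a→ n1
  n1 = a.0 | (0 + 0 + (0 + 0)) ⊢ —a→ n2
  n2 = 0 | (0 + 0 + (0 + 0)) ⊢ (no moves)
Trace ⟨b⟩ through P, begin at {m0}:
  after b @ step 1: {m1}
  — P admits the full trace.
Trace ⟨b⟩ through Q, begin at {n0}:
  after b @ step 1: ∅ (Q stuck)

b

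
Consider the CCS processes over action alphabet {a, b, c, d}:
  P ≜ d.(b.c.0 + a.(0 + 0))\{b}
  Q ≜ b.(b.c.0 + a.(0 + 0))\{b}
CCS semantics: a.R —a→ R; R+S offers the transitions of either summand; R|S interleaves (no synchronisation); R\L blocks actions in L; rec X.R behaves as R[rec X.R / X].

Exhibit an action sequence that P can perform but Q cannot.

d

LTS(P): 3 reachable states
  m0 = d.(b.c.0 + a.(0 + 0))\{b} | -d-> m1
  m1 = (b.c.0 + a.(0 + 0))\{b} | -a-> m2
  m2 = (0 + 0)\{b} | ∅
LTS(Q): 3 reachable states
  n0 = b.(b.c.0 + a.(0 + 0))\{b} | -b-> n1
  n1 = (b.c.0 + a.(0 + 0))\{b} | -a-> n2
  n2 = (0 + 0)\{b} | ∅
Trace ⟨d⟩ through P, begin at {m0}:
  [1] d ⇒ {m1}
  — P admits the full trace.
Trace ⟨d⟩ through Q, begin at {n0}:
  [1] d ⇒ no successor for Q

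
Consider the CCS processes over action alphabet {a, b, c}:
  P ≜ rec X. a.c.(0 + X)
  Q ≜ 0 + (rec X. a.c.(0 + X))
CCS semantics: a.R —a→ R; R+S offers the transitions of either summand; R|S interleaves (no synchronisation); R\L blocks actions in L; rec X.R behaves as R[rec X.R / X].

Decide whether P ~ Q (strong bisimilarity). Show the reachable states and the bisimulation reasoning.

bisimilar

P's transition system — 3 states:
  u0 = rec X. a.c.(0 + X) | =a=> u1
  u1 = c.(0 + (rec X. a.c.(0 + X))) | =c=> u2
  u2 = 0 + (rec X. a.c.(0 + X)) | =a=> u1
Q's transition system — 2 states:
  v0 = 0 + (rec X. a.c.(0 + X)) | =a=> v1
  v1 = c.(0 + (rec X. a.c.(0 + X))) | =c=> v0
Partition-refinement fixed point:
  B0 = {u0, u2, v0}
  B1 = {u1, v1}
u0 ∈ B0, v0 ∈ B0 → same block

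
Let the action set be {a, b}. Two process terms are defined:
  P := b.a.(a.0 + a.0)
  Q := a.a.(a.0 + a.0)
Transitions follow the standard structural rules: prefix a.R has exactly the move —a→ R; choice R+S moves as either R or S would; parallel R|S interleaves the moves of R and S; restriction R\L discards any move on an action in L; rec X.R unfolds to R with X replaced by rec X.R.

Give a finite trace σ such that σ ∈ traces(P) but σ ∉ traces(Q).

b

Reachable graph of P (4 states):
  s0 = b.a.(a.0 + a.0) ⊢ =b=> s1
  s1 = a.(a.0 + a.0) ⊢ =a=> s2
  s2 = a.0 + a.0 ⊢ =a=> s3
  s3 = 0 ⊢ (no moves)
Reachable graph of Q (4 states):
  t0 = a.a.(a.0 + a.0) ⊢ =a=> t1
  t1 = a.(a.0 + a.0) ⊢ =a=> t2
  t2 = a.0 + a.0 ⊢ =a=> t3
  t3 = 0 ⊢ (no moves)
Run σ = ⟨b⟩ on P: start {s0}
  step 1 (b): {s1}
  — P admits the full trace.
Run σ = ⟨b⟩ on Q: start {t0}
  step 1 (b): ∅ (Q stuck)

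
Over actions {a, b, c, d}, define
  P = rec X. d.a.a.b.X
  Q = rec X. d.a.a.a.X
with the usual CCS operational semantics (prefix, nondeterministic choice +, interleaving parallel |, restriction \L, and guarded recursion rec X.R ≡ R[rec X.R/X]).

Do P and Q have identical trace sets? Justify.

NO — witness ⟨daab⟩

LTS(P): 4 reachable states
  s0 = rec X. d.a.a.b.X → -d-> s1
  s1 = a.a.b.(rec X. d.a.a.b.X) → -a-> s2
  s2 = a.b.(rec X. d.a.a.b.X) → -a-> s3
  s3 = b.(rec X. d.a.a.b.X) → -b-> s0
LTS(Q): 4 reachable states
  t0 = rec X. d.a.a.a.X → -d-> t1
  t1 = a.a.a.(rec X. d.a.a.a.X) → -a-> t2
  t2 = a.a.(rec X. d.a.a.a.X) → -a-> t3
  t3 = a.(rec X. d.a.a.a.X) → -a-> t0
Executing daab from P (initial set {s0}):
  after d @ step 1: {s1}
  after a @ step 2: {s2}
  after a @ step 3: {s3}
  after b @ step 4: {s0}
  P completes σ.
Executing daab from Q (initial set {t0}):
  after d @ step 1: {t1}
  after a @ step 2: {t2}
  after a @ step 3: {t3}
  after b @ step 4: no successor for Q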